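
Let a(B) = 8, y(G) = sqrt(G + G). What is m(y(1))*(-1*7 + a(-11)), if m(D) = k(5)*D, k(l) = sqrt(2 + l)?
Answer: sqrt(14) ≈ 3.7417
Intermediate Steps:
y(G) = sqrt(2)*sqrt(G) (y(G) = sqrt(2*G) = sqrt(2)*sqrt(G))
m(D) = D*sqrt(7) (m(D) = sqrt(2 + 5)*D = sqrt(7)*D = D*sqrt(7))
m(y(1))*(-1*7 + a(-11)) = ((sqrt(2)*sqrt(1))*sqrt(7))*(-1*7 + 8) = ((sqrt(2)*1)*sqrt(7))*(-7 + 8) = (sqrt(2)*sqrt(7))*1 = sqrt(14)*1 = sqrt(14)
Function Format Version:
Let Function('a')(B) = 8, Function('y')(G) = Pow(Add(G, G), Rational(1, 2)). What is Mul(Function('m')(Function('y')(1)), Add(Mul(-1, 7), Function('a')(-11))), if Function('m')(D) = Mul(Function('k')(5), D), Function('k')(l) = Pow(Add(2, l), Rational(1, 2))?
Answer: Pow(14, Rational(1, 2)) ≈ 3.7417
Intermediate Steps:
Function('y')(G) = Mul(Pow(2, Rational(1, 2)), Pow(G, Rational(1, 2))) (Function('y')(G) = Pow(Mul(2, G), Rational(1, 2)) = Mul(Pow(2, Rational(1, 2)), Pow(G, Rational(1, 2))))
Function('m')(D) = Mul(D, Pow(7, Rational(1, 2))) (Function('m')(D) = Mul(Pow(Add(2, 5), Rational(1, 2)), D) = Mul(Pow(7, Rational(1, 2)), D) = Mul(D, Pow(7, Rational(1, 2))))
Mul(Function('m')(Function('y')(1)), Add(Mul(-1, 7), Function('a')(-11))) = Mul(Mul(Mul(Pow(2, Rational(1, 2)), Pow(1, Rational(1, 2))), Pow(7, Rational(1, 2))), Add(Mul(-1, 7), 8)) = Mul(Mul(Mul(Pow(2, Rational(1, 2)), 1), Pow(7, Rational(1, 2))), Add(-7, 8)) = Mul(Mul(Pow(2, Rational(1, 2)), Pow(7, Rational(1, 2))), 1) = Mul(Pow(14, Rational(1, 2)), 1) = Pow(14, Rational(1, 2))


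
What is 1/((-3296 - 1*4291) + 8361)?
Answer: 1/774 ≈ 0.0012920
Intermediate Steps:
1/((-3296 - 1*4291) + 8361) = 1/((-3296 - 4291) + 8361) = 1/(-7587 + 8361) = 1/774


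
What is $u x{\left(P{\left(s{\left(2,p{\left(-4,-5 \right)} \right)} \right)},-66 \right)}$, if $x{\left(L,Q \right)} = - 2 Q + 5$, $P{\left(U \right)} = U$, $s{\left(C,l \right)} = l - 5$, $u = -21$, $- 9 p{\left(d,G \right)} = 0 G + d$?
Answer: $-2877$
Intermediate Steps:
$p{\left(d,G \right)} = - \frac{d}{9}$ ($p{\left(d,G \right)} = - \frac{0 G + d}{9} = - \frac{0 + d}{9} = - \frac{d}{9}$)
$s{\left(C,l \right)} = -5 + l$
$x{\left(L,Q \right)} = 5 - 2 Q$
$u x{\left(P{\left(s{\left(2,p{\left(-4,-5 \right)} \right)} \right)},-66 \right)} = - 21 \left(5 - -132\right) = - 21 \left(5 + 132\right) = \left(-21\right) 137 = -2877$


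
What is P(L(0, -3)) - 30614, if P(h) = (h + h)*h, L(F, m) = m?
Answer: -30596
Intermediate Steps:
P(h) = 2*h² (P(h) = (2*h)*h = 2*h²)
P(L(0, -3)) - 30614 = 2*(-3)² - 30614 = 2*9 - 30614 = 18 - 30614 = -30596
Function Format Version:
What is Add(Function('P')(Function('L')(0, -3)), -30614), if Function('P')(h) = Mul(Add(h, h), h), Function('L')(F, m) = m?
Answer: -30596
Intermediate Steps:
Function('P')(h) = Mul(2, Pow(h, 2)) (Function('P')(h) = Mul(Mul(2, h), h) = Mul(2, Pow(h, 2)))
Add(Function('P')(Function('L')(0, -3)), -30614) = Add(Mul(2, Pow(-3, 2)), -30614) = Add(Mul(2, 9), -30614) = Add(18, -30614) = -30596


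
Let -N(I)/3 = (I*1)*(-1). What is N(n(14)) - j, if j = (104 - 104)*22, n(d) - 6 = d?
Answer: 60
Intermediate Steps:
n(d) = 6 + d
j = 0 (j = 0*22 = 0)
N(I) = 3*I (N(I) = -3*I*1*(-1) = -3*I*(-1) = -(-3)*I = 3*I)
N(n(14)) - j = 3*(6 + 14) - 1*0 = 3*20 + 0 = 60 + 0 = 60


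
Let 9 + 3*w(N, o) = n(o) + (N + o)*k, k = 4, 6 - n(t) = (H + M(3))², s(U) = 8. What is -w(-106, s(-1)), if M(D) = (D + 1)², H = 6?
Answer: 293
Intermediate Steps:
M(D) = (1 + D)²
n(t) = -478 (n(t) = 6 - (6 + (1 + 3)²)² = 6 - (6 + 4²)² = 6 - (6 + 16)² = 6 - 1*22² = 6 - 1*484 = 6 - 484 = -478)
w(N, o) = -487/3 + 4*N/3 + 4*o/3 (w(N, o) = -3 + (-478 + (N + o)*4)/3 = -3 + (-478 + (4*N + 4*o))/3 = -3 + (-478 + 4*N + 4*o)/3 = -3 + (-478/3 + 4*N/3 + 4*o/3) = -487/3 + 4*N/3 + 4*o/3)
-w(-106, s(-1)) = -(-487/3 + (4/3)*(-106) + (4/3)*8) = -(-487/3 - 424/3 + 32/3) = -1*(-293) = 293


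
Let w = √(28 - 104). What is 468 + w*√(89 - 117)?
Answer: 468 - 4*√133 ≈ 421.87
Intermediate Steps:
w = 2*I*√19 (w = √(-76) = 2*I*√19 ≈ 8.7178*I)
468 + w*√(89 - 117) = 468 + (2*I*√19)*√(89 - 117) = 468 + (2*I*√19)*√(-28) = 468 + (2*I*√19)*(2*I*√7) = 468 - 4*√133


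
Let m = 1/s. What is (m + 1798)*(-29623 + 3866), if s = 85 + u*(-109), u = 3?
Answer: -11207257055/242 ≈ -4.6311e+7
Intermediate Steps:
s = -242 (s = 85 + 3*(-109) = 85 - 327 = -242)
m = -1/242 (m = 1/(-242) = -1/242 ≈ -0.0041322)
(m + 1798)*(-29623 + 3866) = (-1/242 + 1798)*(-29623 + 3866) = (435115/242)*(-25757) = -11207257055/242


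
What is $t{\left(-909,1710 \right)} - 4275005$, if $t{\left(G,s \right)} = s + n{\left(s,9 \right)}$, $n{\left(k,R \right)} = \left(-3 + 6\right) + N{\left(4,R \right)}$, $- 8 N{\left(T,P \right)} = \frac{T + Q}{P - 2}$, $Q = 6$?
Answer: $- \frac{119652181}{28} \approx -4.2733 \cdot 10^{6}$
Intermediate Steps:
$N{\left(T,P \right)} = - \frac{6 + T}{8 \left(-2 + P\right)}$ ($N{\left(T,P \right)} = - \frac{\left(T + 6\right) \frac{1}{P - 2}}{8} = - \frac{\left(6 + T\right) \frac{1}{-2 + P}}{8} = - \frac{\frac{1}{-2 + P} \left(6 + T\right)}{8} = - \frac{6 + T}{8 \left(-2 + P\right)}$)
$n{\left(k,R \right)} = 3 - \frac{5}{4 \left(-2 + R\right)}$ ($n{\left(k,R \right)} = \left(-3 + 6\right) + \frac{-6 - 4}{8 \left(-2 + R\right)} = 3 + \frac{-6 - 4}{8 \left(-2 + R\right)} = 3 + \frac{1}{8} \frac{1}{-2 + R} \left(-10\right) = 3 - \frac{5}{4 \left(-2 + R\right)}$)
$t{\left(G,s \right)} = \frac{79}{28} + s$ ($t{\left(G,s \right)} = s + \frac{-29 + 12 \cdot 9}{4 \left(-2 + 9\right)} = s + \frac{-29 + 108}{4 \cdot 7} = s + \frac{1}{4} \cdot \frac{1}{7} \cdot 79 = s + \frac{79}{28} = \frac{79}{28} + s$)
$t{\left(-909,1710 \right)} - 4275005 = \left(\frac{79}{28} + 1710\right) - 4275005 = \frac{47959}{28} - 4275005 = - \frac{119652181}{28}$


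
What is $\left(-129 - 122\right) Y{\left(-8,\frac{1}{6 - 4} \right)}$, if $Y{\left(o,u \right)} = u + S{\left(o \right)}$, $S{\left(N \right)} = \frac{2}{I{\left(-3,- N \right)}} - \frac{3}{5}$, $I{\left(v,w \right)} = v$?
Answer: $\frac{5773}{30} \approx 192.43$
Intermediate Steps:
$S{\left(N \right)} = - \frac{19}{15}$ ($S{\left(N \right)} = \frac{2}{-3} - \frac{3}{5} = 2 \left(- \frac{1}{3}\right) - \frac{3}{5} = - \frac{2}{3} - \frac{3}{5} = - \frac{19}{15}$)
$Y{\left(o,u \right)} = - \frac{19}{15} + u$ ($Y{\left(o,u \right)} = u - \frac{19}{15} = - \frac{19}{15} + u$)
$\left(-129 - 122\right) Y{\left(-8,\frac{1}{6 - 4} \right)} = \left(-129 - 122\right) \left(- \frac{19}{15} + \frac{1}{6 - 4}\right) = - 251 \left(- \frac{19}{15} + \frac{1}{2}\right) = \left(-251\right) \left(- \frac{23}{30}\right) = \frac{5773}{30}$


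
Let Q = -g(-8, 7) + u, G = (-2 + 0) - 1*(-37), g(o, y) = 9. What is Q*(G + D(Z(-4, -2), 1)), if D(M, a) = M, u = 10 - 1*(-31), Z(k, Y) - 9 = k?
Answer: 1280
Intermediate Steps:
Z(k, Y) = 9 + k
u = 41 (u = 10 + 31 = 41)
G = 35 (G = -2 + 37 = 35)
Q = 32 (Q = -1*9 + 41 = -9 + 41 = 32)
Q*(G + D(Z(-4, -2), 1)) = 32*(35 + (9 - 4)) = 32*(35 + 5) = 32*40 = 1280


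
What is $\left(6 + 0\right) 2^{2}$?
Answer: $24$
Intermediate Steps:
$\left(6 + 0\right) 2^{2} = 6 \cdot 4 = 24$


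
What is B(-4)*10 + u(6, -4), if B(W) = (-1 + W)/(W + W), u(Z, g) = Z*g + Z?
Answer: -47/4 ≈ -11.750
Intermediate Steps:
u(Z, g) = Z + Z*g
B(W) = (-1 + W)/(2*W) (B(W) = (-1 + W)/((2*W)) = (-1 + W)*(1/(2*W)) = (-1 + W)/(2*W))
B(-4)*10 + u(6, -4) = ((1/2)*(-1 - 4)/(-4))*10 + 6*(1 - 4) = ((1/2)*(-1/4)*(-5))*10 + 6*(-3) = (5/8)*10 - 18 = 25/4 - 18 = -47/4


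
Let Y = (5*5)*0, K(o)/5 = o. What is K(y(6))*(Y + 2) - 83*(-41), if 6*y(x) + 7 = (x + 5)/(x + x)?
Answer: 122143/36 ≈ 3392.9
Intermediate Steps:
y(x) = -7/6 + (5 + x)/(12*x) (y(x) = -7/6 + ((x + 5)/(x + x))/6 = -7/6 + ((5 + x)/((2*x)))/6 = -7/6 + ((5 + x)*(1/(2*x)))/6 = -7/6 + ((5 + x)/(2*x))/6 = -7/6 + (5 + x)/(12*x))
K(o) = 5*o
Y = 0 (Y = 25*0 = 0)
K(y(6))*(Y + 2) - 83*(-41) = (5*((1/12)*(5 - 13*6)/6))*(0 + 2) - 83*(-41) = (5*((1/12)*(⅙)*(5 - 78)))*2 + 3403 = (5*((1/12)*(⅙)*(-73)))*2 + 3403 = (5*(-73/72))*2 + 3403 = -365/72*2 + 3403 = -365/36 + 3403 = 122143/36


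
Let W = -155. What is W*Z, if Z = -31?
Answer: 4805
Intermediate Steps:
W*Z = -155*(-31) = 4805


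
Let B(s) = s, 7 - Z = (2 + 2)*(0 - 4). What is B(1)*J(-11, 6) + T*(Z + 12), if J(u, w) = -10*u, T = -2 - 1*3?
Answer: -65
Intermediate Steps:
Z = 23 (Z = 7 - (2 + 2)*(0 - 4) = 7 - 4*(-4) = 7 - 1*(-16) = 7 + 16 = 23)
T = -5 (T = -2 - 3 = -5)
B(1)*J(-11, 6) + T*(Z + 12) = 1*(-10*(-11)) - 5*(23 + 12) = 1*110 - 5*35 = 110 - 175 = -65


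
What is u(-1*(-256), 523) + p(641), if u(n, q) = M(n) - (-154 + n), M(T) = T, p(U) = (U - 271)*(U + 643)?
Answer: 475234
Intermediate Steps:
p(U) = (-271 + U)*(643 + U)
u(n, q) = 154 (u(n, q) = n - (-154 + n) = n + (154 - n) = 154)
u(-1*(-256), 523) + p(641) = 154 + (-174253 + 641**2 + 372*641) = 154 + (-174253 + 410881 + 238452) = 154 + 475080 = 475234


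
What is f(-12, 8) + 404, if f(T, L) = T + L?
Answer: 400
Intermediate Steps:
f(T, L) = L + T
f(-12, 8) + 404 = (8 - 12) + 404 = -4 + 404 = 400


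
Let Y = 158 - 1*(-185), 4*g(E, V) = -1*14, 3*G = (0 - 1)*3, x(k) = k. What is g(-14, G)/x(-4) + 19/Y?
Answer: 2553/2744 ≈ 0.93039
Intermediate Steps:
G = -1 (G = ((0 - 1)*3)/3 = (-1*3)/3 = (⅓)*(-3) = -1)
g(E, V) = -7/2 (g(E, V) = (-1*14)/4 = (¼)*(-14) = -7/2)
Y = 343 (Y = 158 + 185 = 343)
g(-14, G)/x(-4) + 19/Y = -7/2/(-4) + 19/343 = -7/2*(-¼) + 19*(1/343) = 7/8 + 19/343 = 2553/2744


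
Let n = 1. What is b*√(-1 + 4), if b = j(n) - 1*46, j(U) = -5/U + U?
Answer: -50*√3 ≈ -86.603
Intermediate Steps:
j(U) = U - 5/U
b = -50 (b = (1 - 5/1) - 1*46 = (1 - 5*1) - 46 = (1 - 5) - 46 = -4 - 46 = -50)
b*√(-1 + 4) = -50*√(-1 + 4) = -50*√3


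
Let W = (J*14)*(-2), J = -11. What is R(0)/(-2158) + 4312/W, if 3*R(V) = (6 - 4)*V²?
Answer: 14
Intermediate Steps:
W = 308 (W = -11*14*(-2) = -154*(-2) = 308)
R(V) = 2*V²/3 (R(V) = ((6 - 4)*V²)/3 = (2*V²)/3 = 2*V²/3)
R(0)/(-2158) + 4312/W = ((⅔)*0²)/(-2158) + 4312/308 = ((⅔)*0)*(-1/2158) + 4312*(1/308) = 0*(-1/2158) + 14 = 0 + 14 = 14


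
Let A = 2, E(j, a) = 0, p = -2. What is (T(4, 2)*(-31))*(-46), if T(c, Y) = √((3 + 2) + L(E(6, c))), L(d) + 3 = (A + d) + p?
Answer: 1426*√2 ≈ 2016.7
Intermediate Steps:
L(d) = -3 + d (L(d) = -3 + ((2 + d) - 2) = -3 + d)
T(c, Y) = √2 (T(c, Y) = √((3 + 2) + (-3 + 0)) = √(5 - 3) = √2)
(T(4, 2)*(-31))*(-46) = (√2*(-31))*(-46) = -31*√2*(-46) = 1426*√2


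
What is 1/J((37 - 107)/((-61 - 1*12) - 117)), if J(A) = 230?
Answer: 1/230 ≈ 0.0043478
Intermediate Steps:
1/J((37 - 107)/((-61 - 1*12) - 117)) = 1/230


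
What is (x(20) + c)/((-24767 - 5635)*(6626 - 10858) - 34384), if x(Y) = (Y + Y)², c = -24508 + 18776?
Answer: -1033/32156720 ≈ -3.2124e-5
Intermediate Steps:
c = -5732
x(Y) = 4*Y² (x(Y) = (2*Y)² = 4*Y²)
(x(20) + c)/((-24767 - 5635)*(6626 - 10858) - 34384) = (4*20² - 5732)/((-24767 - 5635)*(6626 - 10858) - 34384) = (4*400 - 5732)/(-30402*(-4232) - 34384) = (1600 - 5732)/(128661264 - 34384) = -4132/128626880 = -4132*1/128626880 = -1033/32156720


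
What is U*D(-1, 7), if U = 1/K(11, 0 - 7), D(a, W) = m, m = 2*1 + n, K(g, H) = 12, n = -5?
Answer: -¼ ≈ -0.25000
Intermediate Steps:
m = -3 (m = 2*1 - 5 = 2 - 5 = -3)
D(a, W) = -3
U = 1/12 ≈ 0.083333
U*D(-1, 7) = (1/12)*(-3) = -¼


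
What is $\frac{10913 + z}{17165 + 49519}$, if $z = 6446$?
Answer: $\frac{17359}{66684} \approx 0.26032$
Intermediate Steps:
$\frac{10913 + z}{17165 + 49519} = \frac{10913 + 6446}{17165 + 49519} = \frac{17359}{66684}$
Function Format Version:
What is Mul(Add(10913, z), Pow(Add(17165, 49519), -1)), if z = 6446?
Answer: Rational(17359, 66684) ≈ 0.26032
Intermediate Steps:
Mul(Add(10913, z), Pow(Add(17165, 49519), -1)) = Mul(Add(10913, 6446), Pow(Add(17165, 49519), -1)) = Mul(17359, Pow(66684, -1)) = Mul(17359, Rational(1, 66684)) = Rational(17359, 66684)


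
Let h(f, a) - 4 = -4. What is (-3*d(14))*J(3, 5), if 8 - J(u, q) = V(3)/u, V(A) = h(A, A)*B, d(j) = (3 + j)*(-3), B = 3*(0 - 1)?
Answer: 1224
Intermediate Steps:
h(f, a) = 0 (h(f, a) = 4 - 4 = 0)
B = -3 (B = 3*(-1) = -3)
d(j) = -9 - 3*j
V(A) = 0 (V(A) = 0*(-3) = 0)
J(u, q) = 8 (J(u, q) = 8 - 0/u = 8 - 1*0 = 8 + 0 = 8)
(-3*d(14))*J(3, 5) = -3*(-9 - 3*14)*8 = -3*(-9 - 42)*8 = -3*(-51)*8 = 153*8 = 1224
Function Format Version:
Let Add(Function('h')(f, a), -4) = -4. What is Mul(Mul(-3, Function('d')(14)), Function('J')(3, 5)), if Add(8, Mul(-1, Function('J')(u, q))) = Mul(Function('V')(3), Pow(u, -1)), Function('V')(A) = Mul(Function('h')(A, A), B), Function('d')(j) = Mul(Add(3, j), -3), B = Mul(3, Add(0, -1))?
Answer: 1224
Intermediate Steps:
Function('h')(f, a) = 0 (Function('h')(f, a) = Add(4, -4) = 0)
B = -3 (B = Mul(3, -1) = -3)
Function('d')(j) = Add(-9, Mul(-3, j))
Function('V')(A) = 0 (Function('V')(A) = Mul(0, -3) = 0)
Function('J')(u, q) = 8 (Function('J')(u, q) = Add(8, Mul(-1, Mul(0, Pow(u, -1)))) = Add(8, Mul(-1, 0)) = Add(8, 0) = 8)
Mul(Mul(-3, Function('d')(14)), Function('J')(3, 5)) = Mul(Mul(-3, Add(-9, Mul(-3, 14))), 8) = Mul(Mul(-3, Add(-9, -42)), 8) = Mul(Mul(-3, -51), 8) = Mul(153, 8) = 1224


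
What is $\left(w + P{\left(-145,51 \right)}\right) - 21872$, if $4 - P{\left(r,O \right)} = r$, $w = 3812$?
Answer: $-17911$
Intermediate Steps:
$P{\left(r,O \right)} = 4 - r$
$\left(w + P{\left(-145,51 \right)}\right) - 21872 = \left(3812 + \left(4 - -145\right)\right) - 21872 = \left(3812 + \left(4 + 145\right)\right) - 21872 = \left(3812 + 149\right) - 21872 = 3961 - 21872 = -17911$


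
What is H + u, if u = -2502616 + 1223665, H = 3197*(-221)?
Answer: -1985488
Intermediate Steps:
H = -706537
u = -1278951
H + u = -706537 - 1278951 = -1985488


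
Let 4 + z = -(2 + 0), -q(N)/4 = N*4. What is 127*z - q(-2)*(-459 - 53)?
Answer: 15622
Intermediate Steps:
q(N) = -16*N (q(N) = -4*N*4 = -16*N)
z = -6 (z = -4 - (2 + 0) = -4 - 1*2 = -4 - 2 = -6)
127*z - q(-2)*(-459 - 53) = 127*(-6) - (-16*(-2))*(-459 - 53) = -762 - 32*(-512) = -762 - 1*(-16384) = -762 + 16384 = 15622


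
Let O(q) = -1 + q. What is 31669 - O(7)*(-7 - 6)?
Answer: 31747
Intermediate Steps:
31669 - O(7)*(-7 - 6) = 31669 - (-1 + 7)*(-7 - 6) = 31669 - 6*(-13) = 31669 - 1*(-78) = 31669 + 78 = 31747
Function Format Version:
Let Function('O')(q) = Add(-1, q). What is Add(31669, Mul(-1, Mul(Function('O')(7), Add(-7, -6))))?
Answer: 31747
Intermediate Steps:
Add(31669, Mul(-1, Mul(Function('O')(7), Add(-7, -6)))) = Add(31669, Mul(-1, Mul(Add(-1, 7), Add(-7, -6)))) = Add(31669, Mul(-1, Mul(6, -13))) = Add(31669, Mul(-1, -78)) = Add(31669, 78) = 31747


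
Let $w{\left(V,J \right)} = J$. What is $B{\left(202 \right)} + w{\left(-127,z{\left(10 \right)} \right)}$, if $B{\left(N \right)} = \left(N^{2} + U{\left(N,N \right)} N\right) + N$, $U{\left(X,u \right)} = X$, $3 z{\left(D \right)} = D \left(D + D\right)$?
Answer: $\frac{245630}{3} \approx 81877.0$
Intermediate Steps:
$z{\left(D \right)} = \frac{2 D^{2}}{3}$ ($z{\left(D \right)} = \frac{D \left(D + D\right)}{3} = \frac{D 2 D}{3} = \frac{2 D^{2}}{3}$)
$B{\left(N \right)} = N + 2 N^{2}$ ($B{\left(N \right)} = \left(N^{2} + N N\right) + N = \left(N^{2} + N^{2}\right) + N = 2 N^{2} + N = N + 2 N^{2}$)
$B{\left(202 \right)} + w{\left(-127,z{\left(10 \right)} \right)} = 202 \left(1 + 2 \cdot 202\right) + \frac{2 \cdot 10^{2}}{3} = 202 \left(1 + 404\right) + \frac{2}{3} \cdot 100 = 202 \cdot 405 + \frac{200}{3} = 81810 + \frac{200}{3} = \frac{245630}{3}$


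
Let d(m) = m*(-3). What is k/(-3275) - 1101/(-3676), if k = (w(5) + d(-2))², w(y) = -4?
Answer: 3591071/12038900 ≈ 0.29829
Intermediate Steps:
d(m) = -3*m
k = 4 (k = (-4 - 3*(-2))² = (-4 + 6)² = 2² = 4)
k/(-3275) - 1101/(-3676) = 4/(-3275) - 1101/(-3676) = 4*(-1/3275) - 1101*(-1/3676) = -4/3275 + 1101/3676 = 3591071/12038900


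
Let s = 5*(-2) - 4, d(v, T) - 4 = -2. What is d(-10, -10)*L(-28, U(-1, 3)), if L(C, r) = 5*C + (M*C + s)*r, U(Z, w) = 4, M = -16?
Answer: 3192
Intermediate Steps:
d(v, T) = 2 (d(v, T) = 4 - 2 = 2)
s = -14 (s = -10 - 4 = -14)
L(C, r) = 5*C + r*(-14 - 16*C) (L(C, r) = 5*C + (-16*C - 14)*r = 5*C + (-14 - 16*C)*r = 5*C + r*(-14 - 16*C))
d(-10, -10)*L(-28, U(-1, 3)) = 2*(-14*4 + 5*(-28) - 16*(-28)*4) = 2*(-56 - 140 + 1792) = 2*1596 = 3192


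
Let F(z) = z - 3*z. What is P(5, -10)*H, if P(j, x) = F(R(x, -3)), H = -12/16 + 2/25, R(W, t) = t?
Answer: -201/50 ≈ -4.0200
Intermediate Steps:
F(z) = -2*z
H = -67/100 (H = -12*1/16 + 2*(1/25) = -3/4 + 2/25 = -67/100 ≈ -0.67000)
P(j, x) = 6 (P(j, x) = -2*(-3) = 6)
P(5, -10)*H = 6*(-67/100) = -201/50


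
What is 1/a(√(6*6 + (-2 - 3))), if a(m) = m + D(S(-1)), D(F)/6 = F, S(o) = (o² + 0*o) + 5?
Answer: 36/1265 - √31/1265 ≈ 0.024057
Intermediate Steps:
S(o) = 5 + o² (S(o) = (o² + 0) + 5 = o² + 5 = 5 + o²)
D(F) = 6*F
a(m) = 36 + m (a(m) = m + 6*(5 + (-1)²) = m + 6*(5 + 1) = m + 6*6 = m + 36 = 36 + m)
1/a(√(6*6 + (-2 - 3))) = 1/(36 + √(6*6 + (-2 - 3))) = 1/(36 + √(36 - 5)) = 1/(36 + √31)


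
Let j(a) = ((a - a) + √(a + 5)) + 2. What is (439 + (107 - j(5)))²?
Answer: (544 - √10)² ≈ 2.9251e+5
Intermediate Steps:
j(a) = 2 + √(5 + a) (j(a) = (0 + √(5 + a)) + 2 = √(5 + a) + 2 = 2 + √(5 + a))
(439 + (107 - j(5)))² = (439 + (107 - (2 + √(5 + 5))))² = (439 + (107 - (2 + √10)))² = (439 + (107 + (-2 - √10)))² = (439 + (105 - √10))² = (544 - √10)²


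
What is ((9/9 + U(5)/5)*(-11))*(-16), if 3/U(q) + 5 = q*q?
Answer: 4532/25 ≈ 181.28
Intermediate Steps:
U(q) = 3/(-5 + q**2) (U(q) = 3/(-5 + q*q) = 3/(-5 + q**2))
((9/9 + U(5)/5)*(-11))*(-16) = ((9/9 + (3/(-5 + 5**2))/5)*(-11))*(-16) = ((9*(1/9) + (3/(-5 + 25))*(1/5))*(-11))*(-16) = ((1 + (3/20)*(1/5))*(-11))*(-16) = ((1 + 3/100)*(-11))*(-16) = ((103/100)*(-11))*(-16) = -1133/100*(-16) = 4532/25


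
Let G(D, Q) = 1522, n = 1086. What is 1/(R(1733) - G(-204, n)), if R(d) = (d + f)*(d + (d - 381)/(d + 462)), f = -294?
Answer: 2195/5472467203 ≈ 4.0110e-7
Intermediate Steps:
R(d) = (-294 + d)*(d + (-381 + d)/(462 + d)) (R(d) = (d - 294)*(d + (d - 381)/(d + 462)) = (-294 + d)*(d + (-381 + d)/(462 + d)))
1/(R(1733) - G(-204, n)) = 1/((112014 + 1733³ - 136503*1733 + 169*1733²)/(462 + 1733) - 1*1522) = 1/((112014 + 5204699837 - 236559699 + 169*3003289)/2195 - 1522) = 1/((112014 + 5204699837 - 236559699 + 507555841)/2195 - 1522) = 1/((1/2195)*5475807993 - 1522) = 1/(5475807993/2195 - 1522) = 1/(5472467203/2195) = 2195/5472467203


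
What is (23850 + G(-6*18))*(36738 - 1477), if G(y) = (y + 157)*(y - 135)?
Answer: 421122123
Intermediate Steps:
G(y) = (-135 + y)*(157 + y) (G(y) = (157 + y)*(-135 + y) = (-135 + y)*(157 + y))
(23850 + G(-6*18))*(36738 - 1477) = (23850 + (-21195 + (-6*18)**2 + 22*(-6*18)))*(36738 - 1477) = (23850 + (-21195 + (-108)**2 + 22*(-108)))*35261 = (23850 + (-21195 + 11664 - 2376))*35261 = (23850 - 11907)*35261 = 11943*35261 = 421122123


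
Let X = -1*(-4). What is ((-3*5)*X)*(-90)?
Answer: 5400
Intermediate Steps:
X = 4
((-3*5)*X)*(-90) = (-3*5*4)*(-90) = -15*4*(-90) = -60*(-90) = 5400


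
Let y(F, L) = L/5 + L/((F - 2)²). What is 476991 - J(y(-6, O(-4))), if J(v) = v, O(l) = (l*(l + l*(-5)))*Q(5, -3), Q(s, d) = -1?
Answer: 2384886/5 ≈ 4.7698e+5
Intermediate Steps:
O(l) = 4*l² (O(l) = (l*(l + l*(-5)))*(-1) = (l*(l - 5*l))*(-1) = (l*(-4*l))*(-1) = -4*l²*(-1) = 4*l²)
y(F, L) = L/5 + L/(-2 + F)² (y(F, L) = L*(⅕) + L/((-2 + F)²) = L/5 + L/(-2 + F)²)
476991 - J(y(-6, O(-4))) = 476991 - ((4*(-4)²)/5 + (4*(-4)²)/(-2 - 6)²) = 476991 - ((4*16)/5 + (4*16)/(-8)²) = 476991 - ((⅕)*64 + 64*(1/64)) = 476991 - (64/5 + 1) = 476991 - 1*69/5 = 476991 - 69/5 = 2384886/5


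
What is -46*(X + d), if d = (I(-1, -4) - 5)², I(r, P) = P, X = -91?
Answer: 460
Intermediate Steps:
d = 81 (d = (-4 - 5)² = (-9)² = 81)
-46*(X + d) = -46*(-91 + 81) = -46*(-10) = 460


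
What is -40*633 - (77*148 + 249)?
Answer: -36965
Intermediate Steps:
-40*633 - (77*148 + 249) = -25320 - (11396 + 249) = -25320 - 1*11645 = -25320 - 11645 = -36965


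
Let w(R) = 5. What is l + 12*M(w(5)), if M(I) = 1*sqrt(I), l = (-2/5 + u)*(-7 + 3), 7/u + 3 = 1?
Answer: 78/5 + 12*sqrt(5) ≈ 42.433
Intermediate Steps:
u = -7/2 (u = 7/(-3 + 1) = 7/(-2) = 7*(-1/2) = -7/2 ≈ -3.5000)
l = 78/5 (l = (-2/5 - 7/2)*(-7 + 3) = (-2*1/5 - 7/2)*(-4) = (-2/5 - 7/2)*(-4) = -39/10*(-4) = 78/5 ≈ 15.600)
M(I) = sqrt(I)
l + 12*M(w(5)) = 78/5 + 12*sqrt(5)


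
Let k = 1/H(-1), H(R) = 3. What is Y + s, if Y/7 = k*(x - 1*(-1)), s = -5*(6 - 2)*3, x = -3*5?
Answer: -278/3 ≈ -92.667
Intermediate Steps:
x = -15
k = 1/3 ≈ 0.33333
s = -60 (s = -5*4*3 = -20*3 = -60)
Y = -98/3 (Y = 7*((-15 - 1*(-1))/3) = 7*((-15 + 1)/3) = 7*((1/3)*(-14)) = 7*(-14/3) = -98/3 ≈ -32.667)
Y + s = -98/3 - 60 = -278/3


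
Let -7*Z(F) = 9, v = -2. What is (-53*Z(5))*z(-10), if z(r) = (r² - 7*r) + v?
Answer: 11448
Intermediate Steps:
Z(F) = -9/7 (Z(F) = -⅐*9 = -9/7)
z(r) = -2 + r² - 7*r (z(r) = (r² - 7*r) - 2 = -2 + r² - 7*r)
(-53*Z(5))*z(-10) = (-53*(-9/7))*(-2 + (-10)² - 7*(-10)) = 477*(-2 + 100 + 70)/7 = (477/7)*168 = 11448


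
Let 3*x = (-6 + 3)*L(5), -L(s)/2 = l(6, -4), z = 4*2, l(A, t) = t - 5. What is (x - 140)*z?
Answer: -1264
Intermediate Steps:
l(A, t) = -5 + t
z = 8
L(s) = 18 (L(s) = -2*(-5 - 4) = -2*(-9) = 18)
x = -18 (x = ((-6 + 3)*18)/3 = (-3*18)/3 = (1/3)*(-54) = -18)
(x - 140)*z = (-18 - 140)*8 = -158*8 = -1264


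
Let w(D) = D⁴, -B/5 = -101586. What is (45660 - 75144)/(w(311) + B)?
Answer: -4212/1336494253 ≈ -3.1515e-6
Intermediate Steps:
B = 507930 (B = -5*(-101586) = 507930)
(45660 - 75144)/(w(311) + B) = (45660 - 75144)/(311⁴ + 507930) = -29484/(9354951841 + 507930) = -29484/9355459771 = -29484*1/9355459771 = -4212/1336494253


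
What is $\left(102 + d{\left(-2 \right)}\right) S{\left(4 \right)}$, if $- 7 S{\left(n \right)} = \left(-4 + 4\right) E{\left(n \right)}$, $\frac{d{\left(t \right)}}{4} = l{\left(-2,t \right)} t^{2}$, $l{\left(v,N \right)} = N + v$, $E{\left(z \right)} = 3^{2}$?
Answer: $0$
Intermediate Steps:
$E{\left(z \right)} = 9$
$d{\left(t \right)} = 4 t^{2} \left(-2 + t\right)$ ($d{\left(t \right)} = 4 \left(t - 2\right) t^{2} = 4 \left(-2 + t\right) t^{2} = 4 t^{2} \left(-2 + t\right)$)
$S{\left(n \right)} = 0$ ($S{\left(n \right)} = - \frac{\left(-4 + 4\right) 9}{7} = - \frac{0 \cdot 9}{7} = \left(- \frac{1}{7}\right) 0 = 0$)
$\left(102 + d{\left(-2 \right)}\right) S{\left(4 \right)} = \left(102 + 4 \left(-2\right)^{2} \left(-2 - 2\right)\right) 0 = \left(102 + 4 \cdot 4 \left(-4\right)\right) 0 = \left(102 - 64\right) 0 = 38 \cdot 0 = 0$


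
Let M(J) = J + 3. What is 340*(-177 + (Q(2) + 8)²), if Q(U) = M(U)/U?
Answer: -22695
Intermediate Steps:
M(J) = 3 + J
Q(U) = (3 + U)/U
340*(-177 + (Q(2) + 8)²) = 340*(-177 + ((3 + 2)/2 + 8)²) = 340*(-177 + ((½)*5 + 8)²) = 340*(-177 + (5/2 + 8)²) = 340*(-177 + (21/2)²) = 340*(-177 + 441/4) = 340*(-267/4) = -22695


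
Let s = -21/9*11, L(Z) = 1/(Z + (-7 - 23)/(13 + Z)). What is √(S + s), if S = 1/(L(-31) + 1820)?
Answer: 5*I*√237003371583/480471 ≈ 5.0662*I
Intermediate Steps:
L(Z) = 1/(Z - 30/(13 + Z))
s = -77/3 (s = -21*⅑*11 = -7/3*11 = -77/3 ≈ -25.667)
S = 88/160157 (S = 1/((13 - 31)/(-30 + (-31)² + 13*(-31)) + 1820) = 1/(-18/(-30 + 961 - 403) + 1820) = 1/(-18/528 + 1820) = 1/((1/528)*(-18) + 1820) = 1/(-3/88 + 1820) = 1/(160157/88) = 88/160157 ≈ 0.00054946)
√(S + s) = √(88/160157 - 77/3) = √(-12331825/480471) = 5*I*√237003371583/480471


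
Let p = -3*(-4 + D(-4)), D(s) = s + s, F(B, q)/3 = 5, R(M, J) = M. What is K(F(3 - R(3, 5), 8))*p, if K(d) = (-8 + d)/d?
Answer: 84/5 ≈ 16.800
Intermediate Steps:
F(B, q) = 15 (F(B, q) = 3*5 = 15)
K(d) = (-8 + d)/d
D(s) = 2*s
p = 36 (p = -3*(-4 + 2*(-4)) = -3*(-4 - 8) = -3*(-12) = 36)
K(F(3 - R(3, 5), 8))*p = ((-8 + 15)/15)*36 = ((1/15)*7)*36 = (7/15)*36 = 84/5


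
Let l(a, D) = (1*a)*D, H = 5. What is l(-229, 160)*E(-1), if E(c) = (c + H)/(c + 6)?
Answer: -29312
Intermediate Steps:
E(c) = (5 + c)/(6 + c) (E(c) = (c + 5)/(c + 6) = (5 + c)/(6 + c))
l(a, D) = D*a (l(a, D) = a*D = D*a)
l(-229, 160)*E(-1) = (160*(-229))*((5 - 1)/(6 - 1)) = -36640*4/5 = -29312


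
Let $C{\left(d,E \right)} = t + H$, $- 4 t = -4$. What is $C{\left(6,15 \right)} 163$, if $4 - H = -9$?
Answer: $2282$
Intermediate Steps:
$t = 1$ ($t = \left(- \frac{1}{4}\right) \left(-4\right) = 1$)
$H = 13$ ($H = 4 - -9 = 4 + 9 = 13$)
$C{\left(d,E \right)} = 14$ ($C{\left(d,E \right)} = 1 + 13 = 14$)
$C{\left(6,15 \right)} 163 = 14 \cdot 163 = 2282$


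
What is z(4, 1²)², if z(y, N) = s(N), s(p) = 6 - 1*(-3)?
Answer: 81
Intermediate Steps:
s(p) = 9 (s(p) = 6 + 3 = 9)
z(y, N) = 9
z(4, 1²)² = 9² = 81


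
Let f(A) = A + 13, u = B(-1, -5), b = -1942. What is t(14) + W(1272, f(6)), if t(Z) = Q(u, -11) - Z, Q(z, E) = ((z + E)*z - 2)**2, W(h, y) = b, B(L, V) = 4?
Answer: -1056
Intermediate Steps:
u = 4
f(A) = 13 + A
W(h, y) = -1942
Q(z, E) = (-2 + z*(E + z))**2 (Q(z, E) = ((E + z)*z - 2)**2 = (z*(E + z) - 2)**2 = (-2 + z*(E + z))**2)
t(Z) = 900 - Z (t(Z) = (-2 + 4**2 - 11*4)**2 - Z = (-2 + 16 - 44)**2 - Z = (-30)**2 - Z = 900 - Z)
t(14) + W(1272, f(6)) = (900 - 1*14) - 1942 = (900 - 14) - 1942 = 886 - 1942 = -1056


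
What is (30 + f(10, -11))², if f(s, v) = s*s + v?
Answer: 14161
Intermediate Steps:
f(s, v) = v + s² (f(s, v) = s² + v = v + s²)
(30 + f(10, -11))² = (30 + (-11 + 10²))² = (30 + (-11 + 100))² = (30 + 89)² = 119² = 14161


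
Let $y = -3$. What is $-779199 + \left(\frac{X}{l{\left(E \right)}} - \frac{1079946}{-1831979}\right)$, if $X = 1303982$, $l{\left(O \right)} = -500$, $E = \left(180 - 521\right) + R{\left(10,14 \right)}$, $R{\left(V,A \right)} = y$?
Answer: $- \frac{358063215038939}{457994750} \approx -7.8181 \cdot 10^{5}$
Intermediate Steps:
$R{\left(V,A \right)} = -3$
$E = -344$ ($E = \left(180 - 521\right) - 3 = -341 - 3 = -344$)
$-779199 + \left(\frac{X}{l{\left(E \right)}} - \frac{1079946}{-1831979}\right) = -779199 + \left(\frac{1303982}{-500} - \frac{1079946}{-1831979}\right) = -779199 + \left(1303982 \left(- \frac{1}{500}\right) - - \frac{1079946}{1831979}\right) = -779199 + \left(- \frac{651991}{250} + \frac{1079946}{1831979}\right) = -779199 - \frac{1194163833689}{457994750} = - \frac{358063215038939}{457994750}$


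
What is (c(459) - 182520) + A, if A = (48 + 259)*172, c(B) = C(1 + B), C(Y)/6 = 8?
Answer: -129668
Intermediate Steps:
C(Y) = 48 (C(Y) = 6*8 = 48)
c(B) = 48
A = 52804 (A = 307*172 = 52804)
(c(459) - 182520) + A = (48 - 182520) + 52804 = -182472 + 52804 = -129668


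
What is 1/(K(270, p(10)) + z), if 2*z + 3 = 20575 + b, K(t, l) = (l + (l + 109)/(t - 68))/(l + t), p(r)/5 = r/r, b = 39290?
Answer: 27775/831334087 ≈ 3.3410e-5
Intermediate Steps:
p(r) = 5 (p(r) = 5*(r/r) = 5*1 = 5)
K(t, l) = (l + (109 + l)/(-68 + t))/(l + t)
z = 29931 (z = -3/2 + (20575 + 39290)/2 = -3/2 + (½)*59865 = -3/2 + 59865/2 = 29931)
1/(K(270, p(10)) + z) = 1/((109 - 67*5 + 5*270)/(270² - 68*5 - 68*270 + 5*270) + 29931) = 1/((109 - 335 + 1350)/(72900 - 340 - 18360 + 1350) + 29931) = 1/(1124/55550 + 29931) = 1/((1/55550)*1124 + 29931) = 1/(562/27775 + 29931) = 1/(831334087/27775) = 27775/831334087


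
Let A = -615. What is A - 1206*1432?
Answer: -1727607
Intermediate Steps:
A - 1206*1432 = -615 - 1206*1432 = -615 - 1726992 = -1727607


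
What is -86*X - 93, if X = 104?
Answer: -9037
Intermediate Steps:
-86*X - 93 = -86*104 - 93 = -8944 - 93 = -9037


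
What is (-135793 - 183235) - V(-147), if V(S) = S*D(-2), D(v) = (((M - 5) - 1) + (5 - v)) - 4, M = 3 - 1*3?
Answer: -319469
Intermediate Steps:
M = 0 (M = 3 - 3 = 0)
D(v) = -5 - v (D(v) = (((0 - 5) - 1) + (5 - v)) - 4 = ((-5 - 1) + (5 - v)) - 4 = (-6 + (5 - v)) - 4 = (-1 - v) - 4 = -5 - v)
V(S) = -3*S (V(S) = S*(-5 - 1*(-2)) = S*(-5 + 2) = S*(-3) = -3*S)
(-135793 - 183235) - V(-147) = (-135793 - 183235) - (-3)*(-147) = -319028 - 1*441 = -319028 - 441 = -319469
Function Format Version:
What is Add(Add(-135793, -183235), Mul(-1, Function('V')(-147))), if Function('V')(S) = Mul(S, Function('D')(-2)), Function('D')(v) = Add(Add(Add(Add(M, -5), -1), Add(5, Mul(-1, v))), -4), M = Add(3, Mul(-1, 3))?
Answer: -319469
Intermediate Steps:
M = 0 (M = Add(3, -3) = 0)
Function('D')(v) = Add(-5, Mul(-1, v)) (Function('D')(v) = Add(Add(Add(Add(0, -5), -1), Add(5, Mul(-1, v))), -4) = Add(Add(Add(-5, -1), Add(5, Mul(-1, v))), -4) = Add(Add(-6, Add(5, Mul(-1, v))), -4) = Add(Add(-1, Mul(-1, v)), -4) = Add(-5, Mul(-1, v)))
Function('V')(S) = Mul(-3, S) (Function('V')(S) = Mul(S, Add(-5, Mul(-1, -2))) = Mul(S, Add(-5, 2)) = Mul(S, -3) = Mul(-3, S))
Add(Add(-135793, -183235), Mul(-1, Function('V')(-147))) = Add(Add(-135793, -183235), Mul(-1, Mul(-3, -147))) = Add(-319028, Mul(-1, 441)) = Add(-319028, -441) = -319469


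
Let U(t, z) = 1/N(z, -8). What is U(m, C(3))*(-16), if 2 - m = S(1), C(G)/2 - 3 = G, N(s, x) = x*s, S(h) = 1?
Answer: ⅙ ≈ 0.16667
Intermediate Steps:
N(s, x) = s*x
C(G) = 6 + 2*G
m = 1 (m = 2 - 1*1 = 2 - 1 = 1)
U(t, z) = -1/(8*z) (U(t, z) = 1/(z*(-8)) = 1/(-8*z) = -1/(8*z))
U(m, C(3))*(-16) = -1/(8*(6 + 2*3))*(-16) = -1/(8*(6 + 6))*(-16) = -⅛/12*(-16) = -⅛*1/12*(-16) = -1/96*(-16) = ⅙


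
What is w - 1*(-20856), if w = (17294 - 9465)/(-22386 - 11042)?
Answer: 697166539/33428 ≈ 20856.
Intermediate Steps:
w = -7829/33428 (w = 7829/(-33428) = 7829*(-1/33428) = -7829/33428 ≈ -0.23420)
w - 1*(-20856) = -7829/33428 - 1*(-20856) = -7829/33428 + 20856 = 697166539/33428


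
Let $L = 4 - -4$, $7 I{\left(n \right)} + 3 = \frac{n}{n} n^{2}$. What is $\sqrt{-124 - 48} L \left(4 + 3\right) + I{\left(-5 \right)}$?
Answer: $\frac{22}{7} + 112 i \sqrt{43} \approx 3.1429 + 734.43 i$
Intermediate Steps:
$I{\left(n \right)} = - \frac{3}{7} + \frac{n^{2}}{7}$ ($I{\left(n \right)} = - \frac{3}{7} + \frac{\frac{n}{n} n^{2}}{7} = - \frac{3}{7} + \frac{1 n^{2}}{7} = - \frac{3}{7} + \frac{n^{2}}{7}$)
$L = 8$ ($L = 4 + 4 = 8$)
$\sqrt{-124 - 48} L \left(4 + 3\right) + I{\left(-5 \right)} = \sqrt{-124 - 48} \cdot 8 \left(4 + 3\right) - \left(\frac{3}{7} - \frac{\left(-5\right)^{2}}{7}\right) = \sqrt{-172} \cdot 8 \cdot 7 + \left(- \frac{3}{7} + \frac{1}{7} \cdot 25\right) = 2 i \sqrt{43} \cdot 56 + \left(- \frac{3}{7} + \frac{25}{7}\right) = 112 i \sqrt{43} + \frac{22}{7} = \frac{22}{7} + 112 i \sqrt{43}$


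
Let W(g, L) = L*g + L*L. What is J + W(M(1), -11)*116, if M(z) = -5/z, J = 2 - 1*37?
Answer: 20381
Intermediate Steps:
J = -35 (J = 2 - 37 = -35)
W(g, L) = L² + L*g (W(g, L) = L*g + L² = L² + L*g)
J + W(M(1), -11)*116 = -35 - 11*(-11 - 5/1)*116 = -35 - 11*(-11 - 5*1)*116 = -35 - 11*(-11 - 5)*116 = -35 - 11*(-16)*116 = -35 + 176*116 = -35 + 20416 = 20381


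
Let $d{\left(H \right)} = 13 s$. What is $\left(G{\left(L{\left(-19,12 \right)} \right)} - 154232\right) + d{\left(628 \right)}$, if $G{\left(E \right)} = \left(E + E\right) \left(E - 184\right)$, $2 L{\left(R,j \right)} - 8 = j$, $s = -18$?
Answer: $-157946$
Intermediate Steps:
$L{\left(R,j \right)} = 4 + \frac{j}{2}$
$G{\left(E \right)} = 2 E \left(-184 + E\right)$
$d{\left(H \right)} = -234$ ($d{\left(H \right)} = 13 \left(-18\right) = -234$)
$\left(G{\left(L{\left(-19,12 \right)} \right)} - 154232\right) + d{\left(628 \right)} = \left(2 \left(4 + \frac{1}{2} \cdot 12\right) \left(-184 + \left(4 + \frac{1}{2} \cdot 12\right)\right) - 154232\right) - 234 = \left(2 \left(4 + 6\right) \left(-184 + \left(4 + 6\right)\right) - 154232\right) - 234 = \left(2 \cdot 10 \left(-184 + 10\right) - 154232\right) - 234 = \left(2 \cdot 10 \left(-174\right) - 154232\right) - 234 = \left(-3480 - 154232\right) - 234 = -157712 - 234 = -157946$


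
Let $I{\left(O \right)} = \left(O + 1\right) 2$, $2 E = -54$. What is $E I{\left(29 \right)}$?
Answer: $-1620$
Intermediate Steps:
$E = -27$ ($E = \frac{1}{2} \left(-54\right) = -27$)
$I{\left(O \right)} = 2 + 2 O$ ($I{\left(O \right)} = \left(1 + O\right) 2 = 2 + 2 O$)
$E I{\left(29 \right)} = - 27 \left(2 + 2 \cdot 29\right) = - 27 \left(2 + 58\right) = \left(-27\right) 60 = -1620$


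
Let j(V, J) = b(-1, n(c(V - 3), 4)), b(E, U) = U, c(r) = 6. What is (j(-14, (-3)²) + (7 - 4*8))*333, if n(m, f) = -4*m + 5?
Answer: -14652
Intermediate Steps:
n(m, f) = 5 - 4*m
j(V, J) = -19 (j(V, J) = 5 - 4*6 = 5 - 24 = -19)
(j(-14, (-3)²) + (7 - 4*8))*333 = (-19 + (7 - 4*8))*333 = (-19 + (7 - 32))*333 = (-19 - 25)*333 = -44*333 = -14652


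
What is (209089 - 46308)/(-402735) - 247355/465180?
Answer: -11689398767/12489617820 ≈ -0.93593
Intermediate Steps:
(209089 - 46308)/(-402735) - 247355/465180 = 162781*(-1/402735) - 247355*1/465180 = -162781/402735 - 49471/93036 = -11689398767/12489617820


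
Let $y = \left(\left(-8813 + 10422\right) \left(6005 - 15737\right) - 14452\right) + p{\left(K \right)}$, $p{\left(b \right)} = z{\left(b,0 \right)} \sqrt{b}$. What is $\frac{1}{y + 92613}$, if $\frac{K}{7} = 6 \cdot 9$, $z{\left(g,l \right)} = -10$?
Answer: $- \frac{15580627}{242755937675329} + \frac{30 \sqrt{42}}{242755937675329} \approx -6.4181 \cdot 10^{-8}$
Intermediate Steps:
$K = 378$ ($K = 7 \cdot 6 \cdot 9 = 7 \cdot 54 = 378$)
$p{\left(b \right)} = - 10 \sqrt{b}$
$y = -15673240 - 30 \sqrt{42}$ ($y = \left(\left(-8813 + 10422\right) \left(6005 - 15737\right) - 14452\right) - 10 \sqrt{378} = \left(1609 \left(-9732\right) - 14452\right) - 10 \cdot 3 \sqrt{42} = \left(-15658788 - 14452\right) - 30 \sqrt{42} = -15673240 - 30 \sqrt{42} \approx -1.5673 \cdot 10^{7}$)
$\frac{1}{y + 92613} = \frac{1}{\left(-15673240 - 30 \sqrt{42}\right) + 92613} = \frac{1}{-15580627 - 30 \sqrt{42}}$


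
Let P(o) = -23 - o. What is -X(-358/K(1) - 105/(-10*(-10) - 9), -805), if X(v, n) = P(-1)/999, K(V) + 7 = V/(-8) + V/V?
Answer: 22/999 ≈ 0.022022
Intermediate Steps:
K(V) = -6 - V/8 (K(V) = -7 + (V/(-8) + V/V) = -7 + (V*(-⅛) + 1) = -7 + (-V/8 + 1) = -7 + (1 - V/8) = -6 - V/8)
X(v, n) = -22/999 (X(v, n) = (-23 - 1*(-1))/999 = (-23 + 1)*(1/999) = -22*1/999 = -22/999)
-X(-358/K(1) - 105/(-10*(-10) - 9), -805) = -1*(-22/999) = 22/999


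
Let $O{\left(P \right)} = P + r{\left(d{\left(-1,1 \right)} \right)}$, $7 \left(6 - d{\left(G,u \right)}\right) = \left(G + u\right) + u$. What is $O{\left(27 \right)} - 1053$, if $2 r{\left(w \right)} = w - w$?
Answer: $-1026$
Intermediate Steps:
$d{\left(G,u \right)} = 6 - \frac{2 u}{7} - \frac{G}{7}$ ($d{\left(G,u \right)} = 6 - \frac{\left(G + u\right) + u}{7} = 6 - \frac{G + 2 u}{7} = 6 - \left(\frac{G}{7} + \frac{2 u}{7}\right) = 6 - \frac{2 u}{7} - \frac{G}{7}$)
$r{\left(w \right)} = 0$ ($r{\left(w \right)} = \frac{w - w}{2} = \frac{1}{2} \cdot 0 = 0$)
$O{\left(P \right)} = P$ ($O{\left(P \right)} = P + 0 = P$)
$O{\left(27 \right)} - 1053 = 27 - 1053 = -1026$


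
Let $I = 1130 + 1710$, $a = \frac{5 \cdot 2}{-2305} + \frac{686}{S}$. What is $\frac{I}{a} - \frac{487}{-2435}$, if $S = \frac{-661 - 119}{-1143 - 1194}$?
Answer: $\frac{974183557}{615887785} \approx 1.5818$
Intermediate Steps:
$S = \frac{260}{779}$ ($S = - \frac{780}{-2337} = \left(-780\right) \left(- \frac{1}{2337}\right) = \frac{260}{779} \approx 0.33376$)
$a = \frac{123177557}{59930}$ ($a = \frac{5 \cdot 2}{-2305} + \frac{686}{\frac{260}{779}} = 10 \left(- \frac{1}{2305}\right) + 686 \cdot \frac{779}{260} = - \frac{2}{461} + \frac{267197}{130} = \frac{123177557}{59930} \approx 2055.4$)
$I = 2840$
$\frac{I}{a} - \frac{487}{-2435} = \frac{2840}{\frac{123177557}{59930}} - \frac{487}{-2435} = 2840 \cdot \frac{59930}{123177557} - - \frac{1}{5} = \frac{170201200}{123177557} + \frac{1}{5} = \frac{974183557}{615887785}$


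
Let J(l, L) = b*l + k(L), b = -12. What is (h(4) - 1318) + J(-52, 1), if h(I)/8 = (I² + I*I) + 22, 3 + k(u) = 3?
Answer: -262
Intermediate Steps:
k(u) = 0 (k(u) = -3 + 3 = 0)
J(l, L) = -12*l (J(l, L) = -12*l + 0 = -12*l)
h(I) = 176 + 16*I² (h(I) = 8*((I² + I*I) + 22) = 8*((I² + I²) + 22) = 8*(2*I² + 22) = 8*(22 + 2*I²) = 176 + 16*I²)
(h(4) - 1318) + J(-52, 1) = ((176 + 16*4²) - 1318) - 12*(-52) = ((176 + 16*16) - 1318) + 624 = ((176 + 256) - 1318) + 624 = (432 - 1318) + 624 = -886 + 624 = -262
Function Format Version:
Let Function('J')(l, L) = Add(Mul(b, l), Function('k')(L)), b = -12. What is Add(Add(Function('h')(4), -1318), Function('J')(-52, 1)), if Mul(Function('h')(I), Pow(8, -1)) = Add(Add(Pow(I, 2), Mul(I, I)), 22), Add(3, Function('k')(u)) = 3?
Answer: -262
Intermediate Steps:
Function('k')(u) = 0 (Function('k')(u) = Add(-3, 3) = 0)
Function('J')(l, L) = Mul(-12, l) (Function('J')(l, L) = Add(Mul(-12, l), 0) = Mul(-12, l))
Function('h')(I) = Add(176, Mul(16, Pow(I, 2))) (Function('h')(I) = Mul(8, Add(Add(Pow(I, 2), Mul(I, I)), 22)) = Mul(8, Add(Add(Pow(I, 2), Pow(I, 2)), 22)) = Mul(8, Add(Mul(2, Pow(I, 2)), 22)) = Mul(8, Add(22, Mul(2, Pow(I, 2)))) = Add(176, Mul(16, Pow(I, 2))))
Add(Add(Function('h')(4), -1318), Function('J')(-52, 1)) = Add(Add(Add(176, Mul(16, Pow(4, 2))), -1318), Mul(-12, -52)) = Add(Add(Add(176, Mul(16, 16)), -1318), 624) = Add(Add(Add(176, 256), -1318), 624) = Add(Add(432, -1318), 624) = Add(-886, 624) = -262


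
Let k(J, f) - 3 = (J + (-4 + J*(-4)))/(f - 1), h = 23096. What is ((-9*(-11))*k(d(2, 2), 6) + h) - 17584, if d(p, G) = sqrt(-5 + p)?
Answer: 28649/5 - 297*I*sqrt(3)/5 ≈ 5729.8 - 102.88*I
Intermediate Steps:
k(J, f) = 3 + (-4 - 3*J)/(-1 + f) (k(J, f) = 3 + (J + (-4 + J*(-4)))/(f - 1) = 3 + (J + (-4 - 4*J))/(-1 + f) = 3 + (-4 - 3*J)/(-1 + f))
((-9*(-11))*k(d(2, 2), 6) + h) - 17584 = ((-9*(-11))*((-7 - 3*sqrt(-5 + 2) + 3*6)/(-1 + 6)) + 23096) - 17584 = (99*((-7 - 3*I*sqrt(3) + 18)/5) + 23096) - 17584 = (99*((11 - 3*I*sqrt(3))/5) + 23096) - 17584 = (99*(11/5 - 3*I*sqrt(3)/5) + 23096) - 17584 = ((1089/5 - 297*I*sqrt(3)/5) + 23096) - 17584 = (116569/5 - 297*I*sqrt(3)/5) - 17584 = 28649/5 - 297*I*sqrt(3)/5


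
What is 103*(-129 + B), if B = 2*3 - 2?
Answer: -12875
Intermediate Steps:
B = 4 (B = 6 - 2 = 4)
103*(-129 + B) = 103*(-129 + 4) = 103*(-125) = -12875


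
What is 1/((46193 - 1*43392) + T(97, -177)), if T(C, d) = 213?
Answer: 1/3014 ≈ 0.00033179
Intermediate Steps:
1/((46193 - 1*43392) + T(97, -177)) = 1/((46193 - 1*43392) + 213) = 1/((46193 - 43392) + 213) = 1/(2801 + 213) = 1/3014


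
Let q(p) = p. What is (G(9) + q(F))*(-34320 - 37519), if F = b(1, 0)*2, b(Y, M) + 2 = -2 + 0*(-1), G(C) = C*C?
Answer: -5244247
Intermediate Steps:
G(C) = C**2
b(Y, M) = -4 (b(Y, M) = -2 + (-2 + 0*(-1)) = -2 + (-2 + 0) = -2 - 2 = -4)
F = -8 (F = -4*2 = -8)
(G(9) + q(F))*(-34320 - 37519) = (9**2 - 8)*(-34320 - 37519) = (81 - 8)*(-71839) = 73*(-71839) = -5244247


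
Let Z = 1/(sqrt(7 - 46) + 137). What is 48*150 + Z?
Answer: 135417737/18808 - I*sqrt(39)/18808 ≈ 7200.0 - 0.00033204*I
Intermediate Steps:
Z = 1/(137 + I*sqrt(39)) (Z = 1/(sqrt(-39) + 137) = 1/(I*sqrt(39) + 137) = 1/(137 + I*sqrt(39)) ≈ 0.0072841 - 0.00033204*I)
48*150 + Z = 48*150 + (137/18808 - I*sqrt(39)/18808) = 7200 + (137/18808 - I*sqrt(39)/18808) = 135417737/18808 - I*sqrt(39)/18808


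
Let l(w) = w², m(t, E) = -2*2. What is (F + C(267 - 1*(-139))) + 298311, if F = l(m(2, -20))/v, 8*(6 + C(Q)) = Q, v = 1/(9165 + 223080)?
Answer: 16057103/4 ≈ 4.0143e+6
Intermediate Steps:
m(t, E) = -4
v = 1/232245 ≈ 4.3058e-6
C(Q) = -6 + Q/8
F = 3715920 (F = (-4)²/(1/232245) = 16*232245 = 3715920)
(F + C(267 - 1*(-139))) + 298311 = (3715920 + (-6 + (267 - 1*(-139))/8)) + 298311 = (3715920 + (-6 + (267 + 139)/8)) + 298311 = (3715920 + (-6 + (⅛)*406)) + 298311 = (3715920 + (-6 + 203/4)) + 298311 = (3715920 + 179/4) + 298311 = 14863859/4 + 298311 = 16057103/4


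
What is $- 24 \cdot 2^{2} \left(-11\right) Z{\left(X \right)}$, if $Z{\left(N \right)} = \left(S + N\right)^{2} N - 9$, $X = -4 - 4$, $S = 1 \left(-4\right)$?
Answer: $-1226016$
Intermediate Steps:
$S = -4$
$X = -8$ ($X = -4 - 4 = -8$)
$Z{\left(N \right)} = -9 + N \left(-4 + N\right)^{2}$ ($Z{\left(N \right)} = \left(-4 + N\right)^{2} N - 9 = N \left(-4 + N\right)^{2} - 9 = -9 + N \left(-4 + N\right)^{2}$)
$- 24 \cdot 2^{2} \left(-11\right) Z{\left(X \right)} = - 24 \cdot 2^{2} \left(-11\right) \left(-9 - 8 \left(-4 - 8\right)^{2}\right) = \left(-24\right) 4 \left(-11\right) \left(-9 - 8 \left(-12\right)^{2}\right) = \left(-96\right) \left(-11\right) \left(-9 - 1152\right) = 1056 \left(-9 - 1152\right) = 1056 \left(-1161\right) = -1226016$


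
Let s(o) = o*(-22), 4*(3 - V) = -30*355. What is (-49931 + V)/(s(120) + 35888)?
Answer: -94531/66496 ≈ -1.4216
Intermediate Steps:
V = 5331/2 (V = 3 - (-15)*355/2 = 3 - ¼*(-10650) = 3 + 5325/2 = 5331/2 ≈ 2665.5)
s(o) = -22*o
(-49931 + V)/(s(120) + 35888) = (-49931 + 5331/2)/(-22*120 + 35888) = -94531/(2*(-2640 + 35888)) = -94531/2/33248 = -94531/2*1/33248 = -94531/66496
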